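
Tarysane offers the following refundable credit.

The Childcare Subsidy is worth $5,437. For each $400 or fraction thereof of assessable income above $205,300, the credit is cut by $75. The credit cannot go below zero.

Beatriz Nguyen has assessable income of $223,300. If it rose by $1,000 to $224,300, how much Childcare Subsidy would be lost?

$225

At $223,300 — income exceeds $205,300 by $18,000, which is 45 full-or-partial $400 increments; reduction = 45 × $75 = $3,375, leaving $2,062.
At $224,300 — income exceeds $205,300 by $19,000, which is 48 full-or-partial $400 increments; reduction = 48 × $75 = $3,600, leaving $1,837.
Lost: $2,062 − $1,837 = $225.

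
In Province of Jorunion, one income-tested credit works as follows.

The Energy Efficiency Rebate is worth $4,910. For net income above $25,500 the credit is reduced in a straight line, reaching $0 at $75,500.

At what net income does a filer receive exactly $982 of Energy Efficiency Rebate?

$982 is 982/4,910 of the full $4,910, so 3,928/4,910 of the $50,000 range has been used: income = $25,500 + $50,000 × 3,928/4,910 = $65,500.

$65,500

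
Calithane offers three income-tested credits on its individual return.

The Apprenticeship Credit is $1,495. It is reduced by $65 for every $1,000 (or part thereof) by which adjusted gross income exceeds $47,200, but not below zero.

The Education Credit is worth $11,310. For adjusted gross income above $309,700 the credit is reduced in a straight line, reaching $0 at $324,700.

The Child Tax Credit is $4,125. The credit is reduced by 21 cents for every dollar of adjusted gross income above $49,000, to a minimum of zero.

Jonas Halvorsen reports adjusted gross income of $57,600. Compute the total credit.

$14,409

Apprenticeship Credit: income exceeds $47,200 by $10,400, which is 11 full-or-partial $1,000 increments; reduction = 11 × $65 = $715, leaving $780.
Education Credit: $57,600 is at or below the $309,700 threshold, so the full $11,310 applies.
Child Tax Credit: 21% of the $8,600 excess over $49,000 is $1,806; credit = $4,125 − $1,806 = $2,319.
Total: $780 + $11,310 + $2,319 = $14,409.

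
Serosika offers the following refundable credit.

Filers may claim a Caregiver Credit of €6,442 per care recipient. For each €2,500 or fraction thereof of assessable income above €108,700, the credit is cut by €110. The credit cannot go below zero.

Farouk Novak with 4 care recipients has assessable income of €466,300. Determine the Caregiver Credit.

€9,928

Caregiver Credit: base = 4 × €6,442 = €25,768. income exceeds €108,700 by €357,600, which is 144 full-or-partial €2,500 increments; reduction = 144 × €110 = €15,840, leaving €9,928.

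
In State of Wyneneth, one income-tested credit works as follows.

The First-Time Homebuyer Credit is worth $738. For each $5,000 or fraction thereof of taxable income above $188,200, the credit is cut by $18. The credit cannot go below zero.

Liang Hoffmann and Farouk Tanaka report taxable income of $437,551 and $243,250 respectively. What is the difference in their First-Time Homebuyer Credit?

Liang ($437,551): First-Time Homebuyer Credit: income exceeds $188,200 by $249,351 → 50 increments × $18 = $900 ≥ base, so the credit is $0.
Farouk ($243,250): First-Time Homebuyer Credit: income exceeds $188,200 by $55,050, which is 12 full-or-partial $5,000 increments; reduction = 12 × $18 = $216, leaving $522.
Difference: |$0 − $522| = $522.

$522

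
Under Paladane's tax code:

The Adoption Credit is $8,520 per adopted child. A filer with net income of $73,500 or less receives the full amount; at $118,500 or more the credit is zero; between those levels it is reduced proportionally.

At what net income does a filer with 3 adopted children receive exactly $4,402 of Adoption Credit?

Full credit = 3 × $8,520 = $25,560.
$4,402 is 4,402/25,560 of the full $25,560, so 21,158/25,560 of the $45,000 range has been used: income = $73,500 + $45,000 × 21,158/25,560 = $110,750.

$110,750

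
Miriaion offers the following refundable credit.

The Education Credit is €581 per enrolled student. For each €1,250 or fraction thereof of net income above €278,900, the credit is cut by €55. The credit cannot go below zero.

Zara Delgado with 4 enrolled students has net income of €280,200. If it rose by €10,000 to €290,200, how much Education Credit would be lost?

At €280,200 — base = 4 × €581 = €2,324. income exceeds €278,900 by €1,300, which is 2 full-or-partial €1,250 increments; reduction = 2 × €55 = €110, leaving €2,214.
At €290,200 — base = 4 × €581 = €2,324. income exceeds €278,900 by €11,300, which is 10 full-or-partial €1,250 increments; reduction = 10 × €55 = €550, leaving €1,774.
Lost: €2,214 − €1,774 = €440.

€440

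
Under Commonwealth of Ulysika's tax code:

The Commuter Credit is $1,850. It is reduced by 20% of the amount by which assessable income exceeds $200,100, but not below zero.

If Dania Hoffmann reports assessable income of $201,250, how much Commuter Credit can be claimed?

$1,620

Commuter Credit: 20% of the $1,150 excess over $200,100 is $230; credit = $1,850 − $230 = $1,620.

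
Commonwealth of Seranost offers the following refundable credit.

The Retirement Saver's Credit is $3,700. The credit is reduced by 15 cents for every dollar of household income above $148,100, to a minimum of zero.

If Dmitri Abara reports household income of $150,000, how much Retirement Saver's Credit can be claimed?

$3,415

Retirement Saver's Credit: 15% of the $1,900 excess over $148,100 is $285; credit = $3,700 − $285 = $3,415.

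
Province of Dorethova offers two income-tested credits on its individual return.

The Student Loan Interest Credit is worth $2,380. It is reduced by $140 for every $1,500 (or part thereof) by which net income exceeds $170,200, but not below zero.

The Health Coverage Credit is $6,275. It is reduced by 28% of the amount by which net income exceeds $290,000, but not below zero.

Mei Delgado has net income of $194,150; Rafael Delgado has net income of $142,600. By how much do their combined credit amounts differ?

$2,240

Mei ($194,150): Student Loan Interest Credit: income exceeds $170,200 by $23,950, which is 16 full-or-partial $1,500 increments; reduction = 16 × $140 = $2,240, leaving $140. Health Coverage Credit: $194,150 is at or below the $290,000 threshold, so the full $6,275 applies. total $140 + $6,275 = $6,415
Rafael ($142,600): Student Loan Interest Credit: $142,600 is at or below the $170,200 threshold, so the full $2,380 applies. Health Coverage Credit: $142,600 is at or below the $290,000 threshold, so the full $6,275 applies. total $2,380 + $6,275 = $8,655
Difference: |$6,415 − $8,655| = $2,240.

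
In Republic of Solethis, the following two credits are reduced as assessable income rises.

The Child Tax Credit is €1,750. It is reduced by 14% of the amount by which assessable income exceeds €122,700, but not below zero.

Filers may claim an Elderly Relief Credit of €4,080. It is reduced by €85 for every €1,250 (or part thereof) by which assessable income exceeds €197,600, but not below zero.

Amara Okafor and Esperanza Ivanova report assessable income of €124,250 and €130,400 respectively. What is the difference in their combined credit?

Amara (€124,250): Child Tax Credit: 14% of the €1,550 excess over €122,700 is €217; credit = €1,750 − €217 = €1,533. Elderly Relief Credit: €124,250 is at or below the €197,600 threshold, so the full €4,080 applies. total €1,533 + €4,080 = €5,613
Esperanza (€130,400): Child Tax Credit: 14% of the €7,700 excess over €122,700 is €1,078; credit = €1,750 − €1,078 = €672. Elderly Relief Credit: €130,400 is at or below the €197,600 threshold, so the full €4,080 applies. total €672 + €4,080 = €4,752
Difference: |€5,613 − €4,752| = €861.

€861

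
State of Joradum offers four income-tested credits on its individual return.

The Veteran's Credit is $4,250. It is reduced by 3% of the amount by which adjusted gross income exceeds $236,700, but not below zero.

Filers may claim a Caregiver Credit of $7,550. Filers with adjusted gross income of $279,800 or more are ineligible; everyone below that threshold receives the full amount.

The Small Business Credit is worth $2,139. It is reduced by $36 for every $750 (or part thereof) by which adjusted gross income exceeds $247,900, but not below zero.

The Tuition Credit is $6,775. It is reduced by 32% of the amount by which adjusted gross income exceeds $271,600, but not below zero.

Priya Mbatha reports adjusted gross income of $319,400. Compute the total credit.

Veteran's Credit: 3% of the $82,700 excess over $236,700 is $2,481; credit = $4,250 − $2,481 = $1,769.
Caregiver Credit: $319,400 meets or exceeds the $279,800 cutoff, so the credit is $0.
Small Business Credit: income exceeds $247,900 by $71,500 → 96 increments × $36 = $3,456 ≥ base, so the credit is $0.
Tuition Credit: 32% of the $47,800 excess over $271,600 is $15,296 ≥ base, so the credit is $0.
Total: $1,769 + $0 + $0 + $0 = $1,769.

$1,769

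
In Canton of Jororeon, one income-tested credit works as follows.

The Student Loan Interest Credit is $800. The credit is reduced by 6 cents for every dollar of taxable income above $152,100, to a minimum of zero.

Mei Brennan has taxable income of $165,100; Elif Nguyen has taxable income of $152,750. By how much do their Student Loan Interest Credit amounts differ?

Mei ($165,100): Student Loan Interest Credit: 6% of the $13,000 excess over $152,100 is $780; credit = $800 − $780 = $20.
Elif ($152,750): Student Loan Interest Credit: 6% of the $650 excess over $152,100 is $39; credit = $800 − $39 = $761.
Difference: |$20 − $761| = $741.

$741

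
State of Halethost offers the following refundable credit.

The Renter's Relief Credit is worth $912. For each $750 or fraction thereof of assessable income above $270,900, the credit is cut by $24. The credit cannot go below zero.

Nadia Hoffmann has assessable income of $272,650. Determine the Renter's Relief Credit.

$840

Renter's Relief Credit: income exceeds $270,900 by $1,750, which is 3 full-or-partial $750 increments; reduction = 3 × $24 = $72, leaving $840.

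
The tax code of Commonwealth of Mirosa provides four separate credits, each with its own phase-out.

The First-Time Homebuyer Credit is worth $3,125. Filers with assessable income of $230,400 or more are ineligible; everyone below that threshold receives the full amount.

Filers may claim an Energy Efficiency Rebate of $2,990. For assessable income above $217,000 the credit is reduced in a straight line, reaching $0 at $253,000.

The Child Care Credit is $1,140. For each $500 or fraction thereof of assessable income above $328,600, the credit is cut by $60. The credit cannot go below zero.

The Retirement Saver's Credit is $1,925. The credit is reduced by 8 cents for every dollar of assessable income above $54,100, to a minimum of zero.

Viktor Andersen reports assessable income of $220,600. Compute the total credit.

First-Time Homebuyer Credit: $220,600 is below the $230,400 cutoff, so the full $3,125 applies.
Energy Efficiency Rebate: $220,600 is $3,600 into a $36,000 phase-out range, leaving 32,400/36,000 of the credit: $2,990 × 32,400/36,000 = $2,691.
Child Care Credit: $220,600 is at or below the $328,600 threshold, so the full $1,140 applies.
Retirement Saver's Credit: 8% of the $166,500 excess over $54,100 is $13,320 ≥ base, so the credit is $0.
Total: $3,125 + $2,691 + $1,140 + $0 = $6,956.

$6,956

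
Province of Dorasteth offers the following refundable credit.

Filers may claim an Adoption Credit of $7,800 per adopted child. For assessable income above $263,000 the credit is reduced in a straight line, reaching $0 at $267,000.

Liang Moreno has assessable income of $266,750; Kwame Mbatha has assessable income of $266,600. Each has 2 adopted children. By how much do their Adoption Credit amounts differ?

Liang ($266,750): Adoption Credit: base = 2 × $7,800 = $15,600. $266,750 is $3,750 into a $4,000 phase-out range, leaving 250/4,000 of the credit: $15,600 × 250/4,000 = $975.
Kwame ($266,600): Adoption Credit: base = 2 × $7,800 = $15,600. $266,600 is $3,600 into a $4,000 phase-out range, leaving 400/4,000 of the credit: $15,600 × 400/4,000 = $1,560.
Difference: |$975 − $1,560| = $585.

$585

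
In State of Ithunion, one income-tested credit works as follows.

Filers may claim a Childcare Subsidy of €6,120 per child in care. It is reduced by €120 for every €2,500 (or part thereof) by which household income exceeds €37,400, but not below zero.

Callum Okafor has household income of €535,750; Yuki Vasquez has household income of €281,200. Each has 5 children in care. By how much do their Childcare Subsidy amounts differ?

Callum (€535,750): Childcare Subsidy: base = 5 × €6,120 = €30,600. income exceeds €37,400 by €498,350, which is 200 full-or-partial €2,500 increments; reduction = 200 × €120 = €24,000, leaving €6,600.
Yuki (€281,200): Childcare Subsidy: base = 5 × €6,120 = €30,600. income exceeds €37,400 by €243,800, which is 98 full-or-partial €2,500 increments; reduction = 98 × €120 = €11,760, leaving €18,840.
Difference: |€6,600 − €18,840| = €12,240.

€12,240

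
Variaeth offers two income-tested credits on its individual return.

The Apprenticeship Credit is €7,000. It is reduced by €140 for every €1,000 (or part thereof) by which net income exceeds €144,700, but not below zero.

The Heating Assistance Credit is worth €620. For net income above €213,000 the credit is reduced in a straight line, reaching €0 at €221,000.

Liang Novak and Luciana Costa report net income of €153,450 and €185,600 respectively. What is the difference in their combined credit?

Liang (€153,450): Apprenticeship Credit: income exceeds €144,700 by €8,750, which is 9 full-or-partial €1,000 increments; reduction = 9 × €140 = €1,260, leaving €5,740. Heating Assistance Credit: €153,450 is at or below the €213,000 threshold, so the full €620 applies. total €5,740 + €620 = €6,360
Luciana (€185,600): Apprenticeship Credit: income exceeds €144,700 by €40,900, which is 41 full-or-partial €1,000 increments; reduction = 41 × €140 = €5,740, leaving €1,260. Heating Assistance Credit: €185,600 is at or below the €213,000 threshold, so the full €620 applies. total €1,260 + €620 = €1,880
Difference: |€6,360 − €1,880| = €4,480.

€4,480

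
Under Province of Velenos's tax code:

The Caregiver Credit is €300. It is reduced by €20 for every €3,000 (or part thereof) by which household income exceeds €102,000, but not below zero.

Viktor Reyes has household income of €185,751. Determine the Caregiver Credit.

Caregiver Credit: income exceeds €102,000 by €83,751 → 28 increments × €20 = €560 ≥ base, so the credit is €0.

€0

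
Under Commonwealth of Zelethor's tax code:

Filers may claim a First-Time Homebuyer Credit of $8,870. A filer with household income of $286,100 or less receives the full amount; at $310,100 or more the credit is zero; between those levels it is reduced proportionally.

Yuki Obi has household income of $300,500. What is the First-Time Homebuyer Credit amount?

First-Time Homebuyer Credit: $300,500 is $14,400 into a $24,000 phase-out range, leaving 9,600/24,000 of the credit: $8,870 × 9,600/24,000 = $3,548.

$3,548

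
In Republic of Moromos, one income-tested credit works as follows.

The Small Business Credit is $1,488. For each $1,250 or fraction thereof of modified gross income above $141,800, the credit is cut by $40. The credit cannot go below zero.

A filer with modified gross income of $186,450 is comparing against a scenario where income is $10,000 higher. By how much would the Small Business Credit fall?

At $186,450 — income exceeds $141,800 by $44,650, which is 36 full-or-partial $1,250 increments; reduction = 36 × $40 = $1,440, leaving $48.
At $196,450 — income exceeds $141,800 by $54,650 → 44 increments × $40 = $1,760 ≥ base, so the credit is $0.
Lost: $48 − $0 = $48.

$48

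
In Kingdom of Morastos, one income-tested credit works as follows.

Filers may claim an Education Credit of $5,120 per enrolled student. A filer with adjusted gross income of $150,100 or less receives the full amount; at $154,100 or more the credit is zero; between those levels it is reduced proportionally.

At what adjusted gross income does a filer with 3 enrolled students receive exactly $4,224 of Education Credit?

Full credit = 3 × $5,120 = $15,360.
$4,224 is 4,224/15,360 of the full $15,360, so 11,136/15,360 of the $4,000 range has been used: income = $150,100 + $4,000 × 11,136/15,360 = $153,000.

$153,000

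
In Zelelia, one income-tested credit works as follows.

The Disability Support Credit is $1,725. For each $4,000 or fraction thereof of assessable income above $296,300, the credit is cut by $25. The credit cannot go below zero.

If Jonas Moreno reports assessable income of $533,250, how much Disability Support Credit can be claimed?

$225

Disability Support Credit: income exceeds $296,300 by $236,950, which is 60 full-or-partial $4,000 increments; reduction = 60 × $25 = $1,500, leaving $225.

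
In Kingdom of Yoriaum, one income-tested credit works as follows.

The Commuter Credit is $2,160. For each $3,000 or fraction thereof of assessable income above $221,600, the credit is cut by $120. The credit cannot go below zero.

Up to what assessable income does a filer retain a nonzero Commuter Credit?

$272,600

After 17 increments the reduction is 17 × $120 = $2,040, leaving $120; one more increment wipes it out. Increment 17 ends at excess 17 × $3,000 = $51,000, so the highest qualifying income is $221,600 + $51,000 = $272,600.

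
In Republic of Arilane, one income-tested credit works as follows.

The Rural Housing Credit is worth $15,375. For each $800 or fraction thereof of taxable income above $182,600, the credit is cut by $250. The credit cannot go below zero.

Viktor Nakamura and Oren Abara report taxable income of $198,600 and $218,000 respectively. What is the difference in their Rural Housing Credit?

$6,250

Viktor ($198,600): Rural Housing Credit: income exceeds $182,600 by $16,000, which is 20 full-or-partial $800 increments; reduction = 20 × $250 = $5,000, leaving $10,375.
Oren ($218,000): Rural Housing Credit: income exceeds $182,600 by $35,400, which is 45 full-or-partial $800 increments; reduction = 45 × $250 = $11,250, leaving $4,125.
Difference: |$10,375 − $4,125| = $6,250.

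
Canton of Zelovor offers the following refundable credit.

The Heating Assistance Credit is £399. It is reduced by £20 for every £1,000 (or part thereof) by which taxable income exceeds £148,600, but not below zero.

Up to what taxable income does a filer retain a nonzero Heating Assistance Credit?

After 19 increments the reduction is 19 × £20 = £380, leaving £19; one more increment wipes it out. Increment 19 ends at excess 19 × £1,000 = £19,000, so the highest qualifying income is £148,600 + £19,000 = £167,600.

£167,600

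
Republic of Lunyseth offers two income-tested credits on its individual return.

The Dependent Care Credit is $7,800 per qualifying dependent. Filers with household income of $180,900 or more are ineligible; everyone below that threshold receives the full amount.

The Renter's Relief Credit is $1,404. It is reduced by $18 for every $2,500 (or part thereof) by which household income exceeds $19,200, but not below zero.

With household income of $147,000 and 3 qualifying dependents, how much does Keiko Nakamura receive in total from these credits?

Dependent Care Credit: base = 3 × $7,800 = $23,400. $147,000 is below the $180,900 cutoff, so the full $23,400 applies.
Renter's Relief Credit: income exceeds $19,200 by $127,800, which is 52 full-or-partial $2,500 increments; reduction = 52 × $18 = $936, leaving $468.
Total: $23,400 + $468 = $23,868.

$23,868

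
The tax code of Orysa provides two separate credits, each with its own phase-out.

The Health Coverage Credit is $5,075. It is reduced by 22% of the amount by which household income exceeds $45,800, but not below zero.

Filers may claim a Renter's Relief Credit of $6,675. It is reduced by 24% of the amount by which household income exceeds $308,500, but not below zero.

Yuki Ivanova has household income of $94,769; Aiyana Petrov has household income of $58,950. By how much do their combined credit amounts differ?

Yuki ($94,769): Health Coverage Credit: 22% of the $48,969 excess over $45,800 is $10,773.18 ≥ base, so the credit is $0. Renter's Relief Credit: $94,769 is at or below the $308,500 threshold, so the full $6,675 applies. total $0 + $6,675 = $6,675
Aiyana ($58,950): Health Coverage Credit: 22% of the $13,150 excess over $45,800 is $2,893; credit = $5,075 − $2,893 = $2,182. Renter's Relief Credit: $58,950 is at or below the $308,500 threshold, so the full $6,675 applies. total $2,182 + $6,675 = $8,857
Difference: |$6,675 − $8,857| = $2,182.

$2,182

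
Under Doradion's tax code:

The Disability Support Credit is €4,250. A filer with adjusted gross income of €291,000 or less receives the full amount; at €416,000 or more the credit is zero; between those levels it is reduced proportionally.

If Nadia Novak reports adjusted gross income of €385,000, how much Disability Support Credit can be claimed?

€1,054

Disability Support Credit: €385,000 is €94,000 into a €125,000 phase-out range, leaving 31,000/125,000 of the credit: €4,250 × 31,000/125,000 = €1,054.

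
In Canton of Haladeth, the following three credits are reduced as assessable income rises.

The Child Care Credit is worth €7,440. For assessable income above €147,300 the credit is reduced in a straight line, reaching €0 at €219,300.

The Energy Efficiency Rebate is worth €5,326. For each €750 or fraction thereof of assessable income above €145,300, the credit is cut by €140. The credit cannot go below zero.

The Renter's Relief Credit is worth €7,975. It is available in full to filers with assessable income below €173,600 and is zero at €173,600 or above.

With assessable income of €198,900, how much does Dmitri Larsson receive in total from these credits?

€2,108

Child Care Credit: €198,900 is €51,600 into a €72,000 phase-out range, leaving 20,400/72,000 of the credit: €7,440 × 20,400/72,000 = €2,108.
Energy Efficiency Rebate: income exceeds €145,300 by €53,600 → 72 increments × €140 = €10,080 ≥ base, so the credit is €0.
Renter's Relief Credit: €198,900 meets or exceeds the €173,600 cutoff, so the credit is €0.
Total: €2,108 + €0 + €0 = €2,108.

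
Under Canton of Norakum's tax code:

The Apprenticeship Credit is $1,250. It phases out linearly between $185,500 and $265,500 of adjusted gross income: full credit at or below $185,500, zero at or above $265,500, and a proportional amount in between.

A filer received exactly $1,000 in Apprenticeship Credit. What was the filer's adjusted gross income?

$201,500

$1,000 is 1,000/1,250 of the full $1,250, so 250/1,250 of the $80,000 range has been used: income = $185,500 + $80,000 × 250/1,250 = $201,500.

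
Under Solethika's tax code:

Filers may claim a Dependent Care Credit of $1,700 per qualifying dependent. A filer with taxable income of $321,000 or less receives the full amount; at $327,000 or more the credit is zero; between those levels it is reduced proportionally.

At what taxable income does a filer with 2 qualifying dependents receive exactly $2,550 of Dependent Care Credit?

$322,500

Full credit = 2 × $1,700 = $3,400.
$2,550 is 2,550/3,400 of the full $3,400, so 850/3,400 of the $6,000 range has been used: income = $321,000 + $6,000 × 850/3,400 = $322,500.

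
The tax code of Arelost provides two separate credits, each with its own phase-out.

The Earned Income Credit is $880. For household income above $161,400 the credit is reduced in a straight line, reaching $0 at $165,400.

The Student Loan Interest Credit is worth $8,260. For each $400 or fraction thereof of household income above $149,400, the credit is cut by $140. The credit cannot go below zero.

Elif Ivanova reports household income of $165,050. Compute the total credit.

$2,737

Earned Income Credit: $165,050 is $3,650 into a $4,000 phase-out range, leaving 350/4,000 of the credit: $880 × 350/4,000 = $77.
Student Loan Interest Credit: income exceeds $149,400 by $15,650, which is 40 full-or-partial $400 increments; reduction = 40 × $140 = $5,600, leaving $2,660.
Total: $77 + $2,660 = $2,737.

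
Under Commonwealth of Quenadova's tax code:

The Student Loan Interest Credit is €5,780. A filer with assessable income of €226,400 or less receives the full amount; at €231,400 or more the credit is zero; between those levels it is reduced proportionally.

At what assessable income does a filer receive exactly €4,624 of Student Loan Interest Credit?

€227,400

€4,624 is 4,624/5,780 of the full €5,780, so 1,156/5,780 of the €5,000 range has been used: income = €226,400 + €5,000 × 1,156/5,780 = €227,400.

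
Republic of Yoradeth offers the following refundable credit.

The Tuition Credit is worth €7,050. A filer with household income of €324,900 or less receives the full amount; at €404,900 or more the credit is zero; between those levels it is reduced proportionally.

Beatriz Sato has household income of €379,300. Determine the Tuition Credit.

Tuition Credit: €379,300 is €54,400 into a €80,000 phase-out range, leaving 25,600/80,000 of the credit: €7,050 × 25,600/80,000 = €2,256.

€2,256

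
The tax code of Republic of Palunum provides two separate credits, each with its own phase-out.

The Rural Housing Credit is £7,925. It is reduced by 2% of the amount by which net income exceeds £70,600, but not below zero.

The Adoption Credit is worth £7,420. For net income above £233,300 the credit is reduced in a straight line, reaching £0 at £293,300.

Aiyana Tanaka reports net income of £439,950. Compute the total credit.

Rural Housing Credit: 2% of the £369,350 excess over £70,600 is £7,387; credit = £7,925 − £7,387 = £538.
Adoption Credit: £439,950 is at or above £293,300, so the credit is £0.
Total: £538 + £0 = £538.

£538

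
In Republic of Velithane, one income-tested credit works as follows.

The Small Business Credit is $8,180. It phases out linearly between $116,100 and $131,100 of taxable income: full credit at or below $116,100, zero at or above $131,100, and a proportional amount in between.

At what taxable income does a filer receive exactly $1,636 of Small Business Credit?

$1,636 is 1,636/8,180 of the full $8,180, so 6,544/8,180 of the $15,000 range has been used: income = $116,100 + $15,000 × 6,544/8,180 = $128,100.

$128,100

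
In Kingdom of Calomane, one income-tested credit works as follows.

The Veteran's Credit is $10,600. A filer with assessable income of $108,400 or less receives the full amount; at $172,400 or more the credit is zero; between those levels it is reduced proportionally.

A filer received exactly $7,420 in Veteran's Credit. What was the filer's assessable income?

$7,420 is 7,420/10,600 of the full $10,600, so 3,180/10,600 of the $64,000 range has been used: income = $108,400 + $64,000 × 3,180/10,600 = $127,600.

$127,600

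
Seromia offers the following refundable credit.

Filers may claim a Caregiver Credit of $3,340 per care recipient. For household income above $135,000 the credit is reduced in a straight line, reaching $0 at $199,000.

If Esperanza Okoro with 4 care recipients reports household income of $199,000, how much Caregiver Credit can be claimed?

$0

Caregiver Credit: base = 4 × $3,340 = $13,360. $199,000 is at or above $199,000, so the credit is $0.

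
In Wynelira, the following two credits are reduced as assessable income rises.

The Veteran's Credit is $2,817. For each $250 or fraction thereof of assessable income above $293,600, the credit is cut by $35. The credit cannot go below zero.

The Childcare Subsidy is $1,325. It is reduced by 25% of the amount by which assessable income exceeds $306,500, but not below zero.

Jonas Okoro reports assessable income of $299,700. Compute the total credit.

Veteran's Credit: income exceeds $293,600 by $6,100, which is 25 full-or-partial $250 increments; reduction = 25 × $35 = $875, leaving $1,942.
Childcare Subsidy: $299,700 is at or below the $306,500 threshold, so the full $1,325 applies.
Total: $1,942 + $1,325 = $3,267.

$3,267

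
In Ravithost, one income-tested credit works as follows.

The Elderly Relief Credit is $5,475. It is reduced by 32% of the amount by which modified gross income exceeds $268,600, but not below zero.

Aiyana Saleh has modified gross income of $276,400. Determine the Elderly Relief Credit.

$2,979

Elderly Relief Credit: 32% of the $7,800 excess over $268,600 is $2,496; credit = $5,475 − $2,496 = $2,979.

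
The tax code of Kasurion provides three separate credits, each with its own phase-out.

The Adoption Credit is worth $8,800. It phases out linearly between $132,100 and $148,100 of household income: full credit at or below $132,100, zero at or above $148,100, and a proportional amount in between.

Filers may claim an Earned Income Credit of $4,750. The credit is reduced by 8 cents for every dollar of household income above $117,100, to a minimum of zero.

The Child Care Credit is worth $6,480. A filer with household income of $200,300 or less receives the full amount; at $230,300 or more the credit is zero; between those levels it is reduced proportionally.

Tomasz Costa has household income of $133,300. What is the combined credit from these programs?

$18,074

Adoption Credit: $133,300 is $1,200 into a $16,000 phase-out range, leaving 14,800/16,000 of the credit: $8,800 × 14,800/16,000 = $8,140.
Earned Income Credit: 8% of the $16,200 excess over $117,100 is $1,296; credit = $4,750 − $1,296 = $3,454.
Child Care Credit: $133,300 is at or below the $200,300 threshold, so the full $6,480 applies.
Total: $8,140 + $3,454 + $6,480 = $18,074.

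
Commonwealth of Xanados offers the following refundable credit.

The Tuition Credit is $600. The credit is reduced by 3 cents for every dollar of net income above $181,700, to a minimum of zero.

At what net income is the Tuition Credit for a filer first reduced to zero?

$201,700

The credit falls by 3% of each dollar above $181,700, so it reaches zero when the excess is $600 / 3% = $20,000: income = $181,700 + $20,000 = $201,700.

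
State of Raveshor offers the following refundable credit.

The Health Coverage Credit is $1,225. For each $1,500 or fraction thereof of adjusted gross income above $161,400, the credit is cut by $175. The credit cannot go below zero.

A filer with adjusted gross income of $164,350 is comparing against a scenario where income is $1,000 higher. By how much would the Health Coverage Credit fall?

At $164,350 — income exceeds $161,400 by $2,950, which is 2 full-or-partial $1,500 increments; reduction = 2 × $175 = $350, leaving $875.
At $165,350 — income exceeds $161,400 by $3,950, which is 3 full-or-partial $1,500 increments; reduction = 3 × $175 = $525, leaving $700.
Lost: $875 − $700 = $175.

$175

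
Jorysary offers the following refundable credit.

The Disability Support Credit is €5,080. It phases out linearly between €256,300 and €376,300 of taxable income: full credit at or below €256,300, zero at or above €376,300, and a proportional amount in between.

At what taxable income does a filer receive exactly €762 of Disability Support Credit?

€762 is 762/5,080 of the full €5,080, so 4,318/5,080 of the €120,000 range has been used: income = €256,300 + €120,000 × 4,318/5,080 = €358,300.

€358,300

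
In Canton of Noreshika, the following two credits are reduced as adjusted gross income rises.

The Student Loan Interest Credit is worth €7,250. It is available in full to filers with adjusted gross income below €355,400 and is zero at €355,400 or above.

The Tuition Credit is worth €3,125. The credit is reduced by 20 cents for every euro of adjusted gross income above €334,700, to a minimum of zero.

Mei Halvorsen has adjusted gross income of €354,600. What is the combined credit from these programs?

Student Loan Interest Credit: €354,600 is below the €355,400 cutoff, so the full €7,250 applies.
Tuition Credit: 20% of the €19,900 excess over €334,700 is €3,980 ≥ base, so the credit is €0.
Total: €7,250 + €0 = €7,250.

€7,250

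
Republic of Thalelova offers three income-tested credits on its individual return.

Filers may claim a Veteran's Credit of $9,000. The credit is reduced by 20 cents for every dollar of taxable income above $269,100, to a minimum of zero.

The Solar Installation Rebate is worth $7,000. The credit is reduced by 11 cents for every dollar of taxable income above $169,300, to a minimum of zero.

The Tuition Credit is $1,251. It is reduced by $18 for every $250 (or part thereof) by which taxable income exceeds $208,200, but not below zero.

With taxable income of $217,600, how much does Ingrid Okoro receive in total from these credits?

Veteran's Credit: $217,600 is at or below the $269,100 threshold, so the full $9,000 applies.
Solar Installation Rebate: 11% of the $48,300 excess over $169,300 is $5,313; credit = $7,000 − $5,313 = $1,687.
Tuition Credit: income exceeds $208,200 by $9,400, which is 38 full-or-partial $250 increments; reduction = 38 × $18 = $684, leaving $567.
Total: $9,000 + $1,687 + $567 = $11,254.

$11,254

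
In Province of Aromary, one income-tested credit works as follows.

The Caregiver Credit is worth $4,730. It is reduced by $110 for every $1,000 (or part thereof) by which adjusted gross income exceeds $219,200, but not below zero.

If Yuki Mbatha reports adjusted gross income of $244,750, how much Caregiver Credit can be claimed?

Caregiver Credit: income exceeds $219,200 by $25,550, which is 26 full-or-partial $1,000 increments; reduction = 26 × $110 = $2,860, leaving $1,870.

$1,870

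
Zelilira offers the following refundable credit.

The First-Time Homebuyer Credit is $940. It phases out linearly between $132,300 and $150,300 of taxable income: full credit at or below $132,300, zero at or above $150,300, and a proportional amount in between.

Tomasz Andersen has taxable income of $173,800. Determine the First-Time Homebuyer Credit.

First-Time Homebuyer Credit: $173,800 is at or above $150,300, so the credit is $0.

$0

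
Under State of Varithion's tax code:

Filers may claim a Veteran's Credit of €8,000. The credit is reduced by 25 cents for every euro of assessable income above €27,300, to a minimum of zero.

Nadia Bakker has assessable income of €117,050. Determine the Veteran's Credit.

Veteran's Credit: 25% of the €89,750 excess over €27,300 is €22,437.50 ≥ base, so the credit is €0.

€0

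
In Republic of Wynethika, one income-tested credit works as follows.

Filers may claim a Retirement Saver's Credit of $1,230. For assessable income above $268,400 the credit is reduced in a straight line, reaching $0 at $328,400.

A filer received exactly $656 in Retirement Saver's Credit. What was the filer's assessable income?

$656 is 656/1,230 of the full $1,230, so 574/1,230 of the $60,000 range has been used: income = $268,400 + $60,000 × 574/1,230 = $296,400.

$296,400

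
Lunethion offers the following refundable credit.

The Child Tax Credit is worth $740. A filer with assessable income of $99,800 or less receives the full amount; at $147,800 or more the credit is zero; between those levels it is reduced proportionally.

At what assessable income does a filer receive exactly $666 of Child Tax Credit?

$666 is 666/740 of the full $740, so 74/740 of the $48,000 range has been used: income = $99,800 + $48,000 × 74/740 = $104,600.

$104,600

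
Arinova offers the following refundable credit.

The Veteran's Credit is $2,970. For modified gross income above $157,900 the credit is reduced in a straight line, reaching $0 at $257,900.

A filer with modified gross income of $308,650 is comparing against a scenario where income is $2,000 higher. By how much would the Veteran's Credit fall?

$0

At $308,650 — $308,650 is at or above $257,900, so the credit is $0.
At $310,650 — $310,650 is at or above $257,900, so the credit is $0.
Lost: $0 − $0 = $0.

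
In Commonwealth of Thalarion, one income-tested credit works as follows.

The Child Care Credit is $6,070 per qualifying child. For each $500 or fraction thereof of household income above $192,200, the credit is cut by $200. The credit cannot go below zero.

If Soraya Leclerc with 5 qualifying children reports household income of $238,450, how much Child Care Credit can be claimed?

$11,750

Child Care Credit: base = 5 × $6,070 = $30,350. income exceeds $192,200 by $46,250, which is 93 full-or-partial $500 increments; reduction = 93 × $200 = $18,600, leaving $11,750.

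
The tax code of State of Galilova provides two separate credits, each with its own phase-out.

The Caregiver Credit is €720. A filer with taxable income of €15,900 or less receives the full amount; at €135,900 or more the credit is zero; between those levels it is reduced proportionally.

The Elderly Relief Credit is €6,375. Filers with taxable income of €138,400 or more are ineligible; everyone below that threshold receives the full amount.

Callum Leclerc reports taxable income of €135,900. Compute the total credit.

Caregiver Credit: €135,900 is at or above €135,900, so the credit is €0.
Elderly Relief Credit: €135,900 is below the €138,400 cutoff, so the full €6,375 applies.
Total: €0 + €6,375 = €6,375.

€6,375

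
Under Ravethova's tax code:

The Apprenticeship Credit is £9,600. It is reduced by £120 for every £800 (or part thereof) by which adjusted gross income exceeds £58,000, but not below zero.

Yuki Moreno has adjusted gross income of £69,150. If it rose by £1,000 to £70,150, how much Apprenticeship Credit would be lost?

At £69,150 — income exceeds £58,000 by £11,150, which is 14 full-or-partial £800 increments; reduction = 14 × £120 = £1,680, leaving £7,920.
At £70,150 — income exceeds £58,000 by £12,150, which is 16 full-or-partial £800 increments; reduction = 16 × £120 = £1,920, leaving £7,680.
Lost: £7,920 − £7,680 = £240.

£240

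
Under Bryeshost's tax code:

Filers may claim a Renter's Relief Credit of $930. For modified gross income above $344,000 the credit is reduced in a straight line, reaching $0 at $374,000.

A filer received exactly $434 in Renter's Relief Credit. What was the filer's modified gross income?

$360,000

$434 is 434/930 of the full $930, so 496/930 of the $30,000 range has been used: income = $344,000 + $30,000 × 496/930 = $360,000.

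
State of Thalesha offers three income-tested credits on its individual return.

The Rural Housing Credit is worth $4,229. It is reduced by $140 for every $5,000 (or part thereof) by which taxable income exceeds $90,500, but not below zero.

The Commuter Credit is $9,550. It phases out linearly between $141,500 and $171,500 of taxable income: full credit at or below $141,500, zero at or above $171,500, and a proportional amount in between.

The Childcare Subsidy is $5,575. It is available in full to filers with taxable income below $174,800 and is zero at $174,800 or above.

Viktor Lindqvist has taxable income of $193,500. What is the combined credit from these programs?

Rural Housing Credit: income exceeds $90,500 by $103,000, which is 21 full-or-partial $5,000 increments; reduction = 21 × $140 = $2,940, leaving $1,289.
Commuter Credit: $193,500 is at or above $171,500, so the credit is $0.
Childcare Subsidy: $193,500 meets or exceeds the $174,800 cutoff, so the credit is $0.
Total: $1,289 + $0 + $0 = $1,289.

$1,289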